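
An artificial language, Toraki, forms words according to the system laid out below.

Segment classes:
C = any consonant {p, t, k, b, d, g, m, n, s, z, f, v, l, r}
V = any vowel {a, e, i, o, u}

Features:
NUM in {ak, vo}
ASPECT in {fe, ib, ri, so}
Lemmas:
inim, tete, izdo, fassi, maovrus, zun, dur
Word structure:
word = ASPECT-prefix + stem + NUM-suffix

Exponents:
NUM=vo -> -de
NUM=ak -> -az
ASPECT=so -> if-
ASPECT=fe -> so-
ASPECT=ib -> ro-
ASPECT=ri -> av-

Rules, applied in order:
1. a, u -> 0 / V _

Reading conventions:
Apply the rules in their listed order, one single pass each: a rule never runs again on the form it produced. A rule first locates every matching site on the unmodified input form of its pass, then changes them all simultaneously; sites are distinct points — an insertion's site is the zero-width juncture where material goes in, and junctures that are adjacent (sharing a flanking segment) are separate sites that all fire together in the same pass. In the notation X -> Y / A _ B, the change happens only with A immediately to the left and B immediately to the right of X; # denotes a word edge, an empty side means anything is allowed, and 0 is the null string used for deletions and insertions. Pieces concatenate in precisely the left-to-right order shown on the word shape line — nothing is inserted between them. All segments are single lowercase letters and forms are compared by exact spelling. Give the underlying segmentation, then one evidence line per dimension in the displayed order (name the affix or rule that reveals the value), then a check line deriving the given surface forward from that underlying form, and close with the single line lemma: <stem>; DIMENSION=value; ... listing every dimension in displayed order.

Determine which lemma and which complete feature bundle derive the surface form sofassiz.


underlying: so-fassi-az
NUM=ak - signalled by the affix -az
ASPECT=fe - signalled by the affix so-
check: sofassiaz -> sofassiz
lemma: fassi; NUM=ak; ASPECT=fe


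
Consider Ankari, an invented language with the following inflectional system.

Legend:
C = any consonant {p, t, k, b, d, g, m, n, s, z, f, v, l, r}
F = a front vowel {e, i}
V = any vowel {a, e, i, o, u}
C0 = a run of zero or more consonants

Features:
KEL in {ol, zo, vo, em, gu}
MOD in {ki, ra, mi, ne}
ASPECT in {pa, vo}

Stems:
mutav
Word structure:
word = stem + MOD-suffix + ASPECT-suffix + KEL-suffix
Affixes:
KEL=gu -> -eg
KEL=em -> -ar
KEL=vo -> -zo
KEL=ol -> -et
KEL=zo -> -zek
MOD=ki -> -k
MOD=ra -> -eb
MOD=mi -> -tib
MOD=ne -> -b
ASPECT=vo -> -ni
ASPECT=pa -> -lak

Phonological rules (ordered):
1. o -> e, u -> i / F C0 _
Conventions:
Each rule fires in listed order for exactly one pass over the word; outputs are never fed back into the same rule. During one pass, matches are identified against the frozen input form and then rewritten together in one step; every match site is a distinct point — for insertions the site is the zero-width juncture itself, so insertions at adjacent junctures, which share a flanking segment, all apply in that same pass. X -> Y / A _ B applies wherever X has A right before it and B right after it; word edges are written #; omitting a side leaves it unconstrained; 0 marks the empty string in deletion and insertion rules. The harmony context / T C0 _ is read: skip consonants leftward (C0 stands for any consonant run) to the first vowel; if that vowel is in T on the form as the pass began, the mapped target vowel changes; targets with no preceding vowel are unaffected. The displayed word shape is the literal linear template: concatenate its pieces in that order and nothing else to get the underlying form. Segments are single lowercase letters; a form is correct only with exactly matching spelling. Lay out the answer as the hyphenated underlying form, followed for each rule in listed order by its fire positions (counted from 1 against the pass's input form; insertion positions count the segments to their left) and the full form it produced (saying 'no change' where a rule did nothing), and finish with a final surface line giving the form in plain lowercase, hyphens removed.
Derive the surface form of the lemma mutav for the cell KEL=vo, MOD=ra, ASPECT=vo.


underlying: mutav-eb-ni-zo
1. o -> e, u -> i / F C0 _: fires at position(s) 11: mutavebnize
surface: mutavebnize


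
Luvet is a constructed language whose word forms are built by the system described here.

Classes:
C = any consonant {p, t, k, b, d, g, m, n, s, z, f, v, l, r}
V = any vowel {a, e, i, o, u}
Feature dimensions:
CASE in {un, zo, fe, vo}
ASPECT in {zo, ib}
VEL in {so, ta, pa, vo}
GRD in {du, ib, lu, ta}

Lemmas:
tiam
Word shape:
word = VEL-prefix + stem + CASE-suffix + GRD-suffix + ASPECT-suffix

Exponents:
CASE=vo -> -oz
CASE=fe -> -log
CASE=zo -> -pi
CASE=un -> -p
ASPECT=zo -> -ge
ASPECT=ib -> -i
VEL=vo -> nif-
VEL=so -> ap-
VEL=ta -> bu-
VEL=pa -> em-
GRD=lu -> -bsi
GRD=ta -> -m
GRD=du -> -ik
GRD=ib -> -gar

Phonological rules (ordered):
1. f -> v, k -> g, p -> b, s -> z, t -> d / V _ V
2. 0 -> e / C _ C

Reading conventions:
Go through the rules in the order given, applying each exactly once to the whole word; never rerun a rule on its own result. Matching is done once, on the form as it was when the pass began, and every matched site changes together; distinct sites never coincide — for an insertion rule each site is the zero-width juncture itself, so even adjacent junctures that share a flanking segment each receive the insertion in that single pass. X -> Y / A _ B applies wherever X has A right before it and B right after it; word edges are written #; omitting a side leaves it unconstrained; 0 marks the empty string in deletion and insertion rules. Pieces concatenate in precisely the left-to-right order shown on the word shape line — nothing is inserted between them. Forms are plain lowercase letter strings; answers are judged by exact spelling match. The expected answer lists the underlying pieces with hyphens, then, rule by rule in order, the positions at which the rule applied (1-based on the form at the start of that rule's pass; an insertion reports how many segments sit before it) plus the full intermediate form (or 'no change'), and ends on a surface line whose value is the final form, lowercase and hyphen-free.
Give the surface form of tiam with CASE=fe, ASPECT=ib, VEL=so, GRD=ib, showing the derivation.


underlying: ap-tiam-log-gar-i
1. f -> v, k -> g, p -> b, s -> z, t -> d / V _ V: no change
2. 0 -> e / C _ C: inserts after position(s) 2, 6, 9: apetiamelogegari
surface: apetiamelogegari


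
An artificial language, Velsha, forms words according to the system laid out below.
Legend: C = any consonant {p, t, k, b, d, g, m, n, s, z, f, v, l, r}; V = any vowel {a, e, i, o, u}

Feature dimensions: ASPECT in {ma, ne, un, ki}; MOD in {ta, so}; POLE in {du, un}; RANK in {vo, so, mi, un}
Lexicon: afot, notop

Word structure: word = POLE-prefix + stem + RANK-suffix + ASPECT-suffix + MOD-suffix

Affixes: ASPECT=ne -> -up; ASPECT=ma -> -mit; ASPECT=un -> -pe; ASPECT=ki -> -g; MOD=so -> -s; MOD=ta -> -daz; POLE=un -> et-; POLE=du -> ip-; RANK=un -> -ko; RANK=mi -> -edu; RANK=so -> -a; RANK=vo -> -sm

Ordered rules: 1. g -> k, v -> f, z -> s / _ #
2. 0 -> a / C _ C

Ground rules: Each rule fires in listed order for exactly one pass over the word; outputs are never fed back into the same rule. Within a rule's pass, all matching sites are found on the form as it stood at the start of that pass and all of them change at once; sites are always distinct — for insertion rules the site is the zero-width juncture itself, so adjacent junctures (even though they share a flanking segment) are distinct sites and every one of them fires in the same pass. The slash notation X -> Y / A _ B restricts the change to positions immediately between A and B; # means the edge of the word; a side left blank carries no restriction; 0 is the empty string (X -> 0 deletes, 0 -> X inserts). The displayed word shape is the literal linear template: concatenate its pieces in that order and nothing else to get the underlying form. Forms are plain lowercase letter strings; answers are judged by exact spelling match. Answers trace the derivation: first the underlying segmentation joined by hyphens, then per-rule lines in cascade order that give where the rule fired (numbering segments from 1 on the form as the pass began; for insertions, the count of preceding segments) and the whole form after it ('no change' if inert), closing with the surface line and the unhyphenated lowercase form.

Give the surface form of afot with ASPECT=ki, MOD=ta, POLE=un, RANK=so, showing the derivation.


underlying: et-afot-a-g-daz
1. g -> k, v -> f, z -> s / _ #: fires at position(s) 11: etafotagdas
2. 0 -> a / C _ C: inserts after position(s) 8: etafotagadas
surface: etafotagadas


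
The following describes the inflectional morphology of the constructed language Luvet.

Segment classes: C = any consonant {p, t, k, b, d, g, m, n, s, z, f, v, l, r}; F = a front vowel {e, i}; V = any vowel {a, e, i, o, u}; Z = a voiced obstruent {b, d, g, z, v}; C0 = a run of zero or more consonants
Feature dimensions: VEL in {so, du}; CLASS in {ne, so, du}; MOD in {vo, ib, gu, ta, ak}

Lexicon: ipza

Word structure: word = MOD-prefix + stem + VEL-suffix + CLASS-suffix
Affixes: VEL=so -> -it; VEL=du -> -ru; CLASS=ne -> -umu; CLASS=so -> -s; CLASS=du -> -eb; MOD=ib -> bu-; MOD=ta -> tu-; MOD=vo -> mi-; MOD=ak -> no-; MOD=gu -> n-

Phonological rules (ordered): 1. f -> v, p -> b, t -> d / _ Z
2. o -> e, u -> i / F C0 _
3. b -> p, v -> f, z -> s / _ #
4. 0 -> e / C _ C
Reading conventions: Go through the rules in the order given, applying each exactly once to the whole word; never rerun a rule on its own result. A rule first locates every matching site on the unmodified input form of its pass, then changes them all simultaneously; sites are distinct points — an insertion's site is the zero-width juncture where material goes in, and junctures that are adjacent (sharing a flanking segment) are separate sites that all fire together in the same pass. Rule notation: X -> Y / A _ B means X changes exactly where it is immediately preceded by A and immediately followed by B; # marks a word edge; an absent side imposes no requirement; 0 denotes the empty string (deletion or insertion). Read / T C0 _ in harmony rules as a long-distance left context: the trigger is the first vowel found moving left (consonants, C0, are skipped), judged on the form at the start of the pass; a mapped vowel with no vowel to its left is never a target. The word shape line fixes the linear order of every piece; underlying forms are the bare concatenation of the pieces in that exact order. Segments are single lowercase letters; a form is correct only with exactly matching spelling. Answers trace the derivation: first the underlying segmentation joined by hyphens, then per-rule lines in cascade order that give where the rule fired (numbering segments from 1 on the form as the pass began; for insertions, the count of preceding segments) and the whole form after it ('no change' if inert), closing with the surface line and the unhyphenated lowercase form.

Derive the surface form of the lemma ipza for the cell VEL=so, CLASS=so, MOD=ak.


underlying: no-ipza-it-s
1. f -> v, p -> b, t -> d / _ Z: fires at position(s) 4: noibzaits
2. o -> e, u -> i / F C0 _: no change
3. b -> p, v -> f, z -> s / _ #: no change
4. 0 -> e / C _ C: inserts after position(s) 4, 8: noibezaites
surface: noibezaites


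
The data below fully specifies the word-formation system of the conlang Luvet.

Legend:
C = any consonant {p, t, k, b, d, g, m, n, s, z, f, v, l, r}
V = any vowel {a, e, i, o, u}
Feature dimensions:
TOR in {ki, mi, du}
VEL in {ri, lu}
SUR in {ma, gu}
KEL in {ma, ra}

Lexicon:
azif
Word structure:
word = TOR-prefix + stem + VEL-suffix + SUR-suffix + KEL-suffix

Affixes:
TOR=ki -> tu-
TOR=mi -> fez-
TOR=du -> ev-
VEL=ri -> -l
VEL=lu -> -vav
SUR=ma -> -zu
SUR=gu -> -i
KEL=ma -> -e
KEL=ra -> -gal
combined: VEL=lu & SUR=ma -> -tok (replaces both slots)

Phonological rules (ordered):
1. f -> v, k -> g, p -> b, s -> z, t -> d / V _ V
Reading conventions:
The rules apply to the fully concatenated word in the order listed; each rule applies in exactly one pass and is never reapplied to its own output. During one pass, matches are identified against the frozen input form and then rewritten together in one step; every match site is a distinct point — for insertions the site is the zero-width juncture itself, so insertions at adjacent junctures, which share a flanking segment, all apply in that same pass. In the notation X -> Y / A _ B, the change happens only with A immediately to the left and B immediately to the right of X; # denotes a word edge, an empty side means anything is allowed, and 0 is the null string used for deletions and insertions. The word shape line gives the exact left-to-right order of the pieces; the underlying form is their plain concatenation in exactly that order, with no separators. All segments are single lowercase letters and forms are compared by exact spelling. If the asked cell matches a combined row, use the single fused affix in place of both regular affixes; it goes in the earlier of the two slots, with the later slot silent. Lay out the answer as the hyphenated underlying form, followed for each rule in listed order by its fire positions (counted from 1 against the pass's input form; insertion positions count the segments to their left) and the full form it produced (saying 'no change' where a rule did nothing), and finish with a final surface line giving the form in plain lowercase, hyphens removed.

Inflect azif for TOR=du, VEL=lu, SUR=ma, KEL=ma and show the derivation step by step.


underlying: ev-azif-tok-e
1. f -> v, k -> g, p -> b, s -> z, t -> d / V _ V: fires at position(s) 9: evaziftoge
surface: evaziftoge


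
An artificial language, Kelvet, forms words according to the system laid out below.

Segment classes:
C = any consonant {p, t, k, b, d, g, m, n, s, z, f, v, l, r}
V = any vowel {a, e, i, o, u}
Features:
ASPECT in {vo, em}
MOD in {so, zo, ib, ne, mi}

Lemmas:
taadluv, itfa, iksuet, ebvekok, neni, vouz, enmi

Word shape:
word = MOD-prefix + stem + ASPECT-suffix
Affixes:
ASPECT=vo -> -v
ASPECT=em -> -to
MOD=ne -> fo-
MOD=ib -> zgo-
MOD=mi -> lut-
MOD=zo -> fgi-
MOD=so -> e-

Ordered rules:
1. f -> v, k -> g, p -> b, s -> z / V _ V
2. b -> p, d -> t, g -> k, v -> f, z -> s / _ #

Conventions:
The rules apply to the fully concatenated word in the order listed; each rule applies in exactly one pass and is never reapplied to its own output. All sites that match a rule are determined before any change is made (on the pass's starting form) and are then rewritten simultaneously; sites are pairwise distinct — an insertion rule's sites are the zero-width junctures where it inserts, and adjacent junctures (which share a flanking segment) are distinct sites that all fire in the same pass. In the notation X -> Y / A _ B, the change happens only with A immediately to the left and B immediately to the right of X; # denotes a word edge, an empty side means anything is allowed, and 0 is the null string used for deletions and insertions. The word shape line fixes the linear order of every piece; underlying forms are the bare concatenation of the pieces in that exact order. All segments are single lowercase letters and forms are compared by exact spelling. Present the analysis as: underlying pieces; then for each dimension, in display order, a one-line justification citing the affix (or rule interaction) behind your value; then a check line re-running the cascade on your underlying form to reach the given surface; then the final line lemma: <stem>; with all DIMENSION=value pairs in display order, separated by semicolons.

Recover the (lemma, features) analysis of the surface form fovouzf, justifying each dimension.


underlying: fo-vouz-v
ASPECT=vo - signalled by the affix -v
MOD=ne - signalled by the affix fo-
check: fovouzv -> fovouzv -> fovouzf
lemma: vouz; ASPECT=vo; MOD=ne


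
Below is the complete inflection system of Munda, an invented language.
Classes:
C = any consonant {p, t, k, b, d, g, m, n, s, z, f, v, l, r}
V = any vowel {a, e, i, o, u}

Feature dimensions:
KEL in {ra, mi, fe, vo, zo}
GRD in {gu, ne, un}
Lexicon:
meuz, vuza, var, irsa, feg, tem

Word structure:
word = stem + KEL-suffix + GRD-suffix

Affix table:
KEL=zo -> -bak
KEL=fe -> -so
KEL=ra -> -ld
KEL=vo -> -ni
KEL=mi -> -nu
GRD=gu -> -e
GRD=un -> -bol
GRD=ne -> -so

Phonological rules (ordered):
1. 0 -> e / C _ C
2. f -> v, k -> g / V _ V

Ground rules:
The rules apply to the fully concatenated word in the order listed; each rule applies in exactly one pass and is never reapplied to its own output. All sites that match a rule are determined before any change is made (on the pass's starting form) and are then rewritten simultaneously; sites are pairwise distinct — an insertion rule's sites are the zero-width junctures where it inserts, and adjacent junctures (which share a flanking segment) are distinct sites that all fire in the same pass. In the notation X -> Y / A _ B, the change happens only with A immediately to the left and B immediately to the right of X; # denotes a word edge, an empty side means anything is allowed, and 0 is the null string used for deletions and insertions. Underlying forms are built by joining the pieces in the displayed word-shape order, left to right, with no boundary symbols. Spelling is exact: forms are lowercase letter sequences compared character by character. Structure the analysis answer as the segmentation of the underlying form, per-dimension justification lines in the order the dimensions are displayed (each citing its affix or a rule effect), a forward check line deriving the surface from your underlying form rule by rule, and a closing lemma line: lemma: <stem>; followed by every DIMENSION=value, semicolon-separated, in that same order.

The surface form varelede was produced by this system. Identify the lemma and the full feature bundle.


underlying: var-ld-e
KEL=ra - signalled by the affix -ld
GRD=gu - signalled by the affix -e
check: varlde -> varelede -> varelede
lemma: var; KEL=ra; GRD=gu


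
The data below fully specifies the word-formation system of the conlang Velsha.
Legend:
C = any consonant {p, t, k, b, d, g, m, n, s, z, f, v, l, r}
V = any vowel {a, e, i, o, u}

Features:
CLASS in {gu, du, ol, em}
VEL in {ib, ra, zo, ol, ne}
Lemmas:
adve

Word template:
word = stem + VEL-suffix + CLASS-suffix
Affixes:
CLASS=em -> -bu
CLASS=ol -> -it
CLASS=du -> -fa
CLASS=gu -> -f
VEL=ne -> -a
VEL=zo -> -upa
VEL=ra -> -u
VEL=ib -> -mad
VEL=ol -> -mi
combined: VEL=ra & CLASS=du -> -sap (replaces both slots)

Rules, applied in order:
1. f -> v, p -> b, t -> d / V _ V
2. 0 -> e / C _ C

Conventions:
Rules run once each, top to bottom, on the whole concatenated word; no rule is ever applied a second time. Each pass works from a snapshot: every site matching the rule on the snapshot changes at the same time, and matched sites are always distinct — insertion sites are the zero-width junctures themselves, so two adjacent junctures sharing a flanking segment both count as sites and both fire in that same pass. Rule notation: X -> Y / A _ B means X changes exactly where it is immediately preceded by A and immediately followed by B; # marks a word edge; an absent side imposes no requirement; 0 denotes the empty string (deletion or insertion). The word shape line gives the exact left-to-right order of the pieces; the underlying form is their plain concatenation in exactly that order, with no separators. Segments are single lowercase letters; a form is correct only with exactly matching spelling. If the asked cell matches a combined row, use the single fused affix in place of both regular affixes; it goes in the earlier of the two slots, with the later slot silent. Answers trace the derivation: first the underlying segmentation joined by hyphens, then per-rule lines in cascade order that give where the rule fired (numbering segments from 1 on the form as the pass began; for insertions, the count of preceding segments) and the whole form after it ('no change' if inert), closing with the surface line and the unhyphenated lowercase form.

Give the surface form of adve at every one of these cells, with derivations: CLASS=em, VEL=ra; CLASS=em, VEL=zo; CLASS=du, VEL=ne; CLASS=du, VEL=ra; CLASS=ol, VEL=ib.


cell CLASS=em, VEL=ra:
underlying: adve-u-bu
1. f -> v, p -> b, t -> d / V _ V: no change
2. 0 -> e / C _ C: inserts after position(s) 2: adeveubu
surface: adeveubu

cell CLASS=em, VEL=zo:
underlying: adve-upa-bu
1. f -> v, p -> b, t -> d / V _ V: fires at position(s) 6: adveubabu
2. 0 -> e / C _ C: inserts after position(s) 2: adeveubabu
surface: adeveubabu

cell CLASS=du, VEL=ne:
underlying: adve-a-fa
1. f -> v, p -> b, t -> d / V _ V: fires at position(s) 6: adveava
2. 0 -> e / C _ C: inserts after position(s) 2: adeveava
surface: adeveava

cell CLASS=du, VEL=ra:
underlying: adve-sap
1. f -> v, p -> b, t -> d / V _ V: no change
2. 0 -> e / C _ C: inserts after position(s) 2: adevesap
surface: adevesap

cell CLASS=ol, VEL=ib:
underlying: adve-mad-it
1. f -> v, p -> b, t -> d / V _ V: no change
2. 0 -> e / C _ C: inserts after position(s) 2: adevemadit
surface: adevemadit


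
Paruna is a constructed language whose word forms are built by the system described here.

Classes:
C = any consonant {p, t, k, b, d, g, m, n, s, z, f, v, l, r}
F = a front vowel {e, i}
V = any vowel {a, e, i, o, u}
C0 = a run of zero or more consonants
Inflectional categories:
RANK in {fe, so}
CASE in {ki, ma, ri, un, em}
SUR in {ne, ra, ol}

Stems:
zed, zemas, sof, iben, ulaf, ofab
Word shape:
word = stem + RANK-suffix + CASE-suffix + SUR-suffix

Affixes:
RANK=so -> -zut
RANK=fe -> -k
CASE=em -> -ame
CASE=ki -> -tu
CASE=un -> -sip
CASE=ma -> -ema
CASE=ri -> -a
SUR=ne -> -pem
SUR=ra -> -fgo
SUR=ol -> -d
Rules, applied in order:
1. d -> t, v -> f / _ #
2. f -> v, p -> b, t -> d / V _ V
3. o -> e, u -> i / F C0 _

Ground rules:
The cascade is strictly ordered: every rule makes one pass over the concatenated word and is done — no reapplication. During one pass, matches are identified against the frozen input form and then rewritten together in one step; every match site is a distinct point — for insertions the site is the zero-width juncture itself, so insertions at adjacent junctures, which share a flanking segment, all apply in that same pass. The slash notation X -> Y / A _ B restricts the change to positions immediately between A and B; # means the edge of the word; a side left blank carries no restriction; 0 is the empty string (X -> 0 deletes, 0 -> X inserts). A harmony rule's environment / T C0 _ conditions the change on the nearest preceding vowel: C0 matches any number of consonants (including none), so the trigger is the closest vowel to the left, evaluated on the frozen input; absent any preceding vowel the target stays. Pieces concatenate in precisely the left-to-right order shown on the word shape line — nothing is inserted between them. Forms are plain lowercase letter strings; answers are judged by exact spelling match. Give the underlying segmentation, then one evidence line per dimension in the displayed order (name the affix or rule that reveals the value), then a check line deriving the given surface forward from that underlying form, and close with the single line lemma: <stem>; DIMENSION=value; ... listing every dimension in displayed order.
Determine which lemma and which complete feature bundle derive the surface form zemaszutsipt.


underlying: zemas-zut-sip-d
RANK=so - signalled by the affix -zut
CASE=un - signalled by the affix -sip
SUR=ol - signalled by the affix -d
check: zemaszutsipd -> zemaszutsipt -> zemaszutsipt -> zemaszutsipt
lemma: zemas; RANK=so; CASE=un; SUR=ol


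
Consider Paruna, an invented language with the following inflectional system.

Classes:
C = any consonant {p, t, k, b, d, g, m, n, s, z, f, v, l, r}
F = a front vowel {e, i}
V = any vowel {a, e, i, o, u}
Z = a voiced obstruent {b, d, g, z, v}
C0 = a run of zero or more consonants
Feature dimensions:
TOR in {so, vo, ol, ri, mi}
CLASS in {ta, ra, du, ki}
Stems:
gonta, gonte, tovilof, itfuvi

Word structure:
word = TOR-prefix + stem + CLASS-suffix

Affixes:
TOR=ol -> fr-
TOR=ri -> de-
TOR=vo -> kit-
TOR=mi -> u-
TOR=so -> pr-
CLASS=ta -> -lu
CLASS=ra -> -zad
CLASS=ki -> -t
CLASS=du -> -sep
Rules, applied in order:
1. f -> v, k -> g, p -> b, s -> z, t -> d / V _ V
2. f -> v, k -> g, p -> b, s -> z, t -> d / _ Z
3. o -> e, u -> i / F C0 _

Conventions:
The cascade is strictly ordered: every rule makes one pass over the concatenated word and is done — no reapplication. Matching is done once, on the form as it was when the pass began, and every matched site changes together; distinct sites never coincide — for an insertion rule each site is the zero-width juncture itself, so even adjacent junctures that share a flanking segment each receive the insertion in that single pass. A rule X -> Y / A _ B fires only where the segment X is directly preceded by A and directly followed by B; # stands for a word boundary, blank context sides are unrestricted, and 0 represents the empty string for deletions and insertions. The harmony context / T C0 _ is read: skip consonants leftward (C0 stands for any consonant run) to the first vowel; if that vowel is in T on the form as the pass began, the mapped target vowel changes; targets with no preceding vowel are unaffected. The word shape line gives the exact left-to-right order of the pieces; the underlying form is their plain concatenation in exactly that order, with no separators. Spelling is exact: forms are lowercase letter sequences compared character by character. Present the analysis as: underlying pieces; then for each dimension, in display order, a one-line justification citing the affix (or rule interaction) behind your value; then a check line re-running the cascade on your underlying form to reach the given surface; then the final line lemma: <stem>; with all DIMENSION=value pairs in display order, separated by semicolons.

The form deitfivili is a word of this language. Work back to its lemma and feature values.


underlying: de-itfuvi-lu
TOR=ri - signalled by the affix de-
CLASS=ta - signalled by the affix -lu
check: deitfuvilu -> deitfuvilu -> deitfuvilu -> deitfivili
lemma: itfuvi; TOR=ri; CLASS=ta


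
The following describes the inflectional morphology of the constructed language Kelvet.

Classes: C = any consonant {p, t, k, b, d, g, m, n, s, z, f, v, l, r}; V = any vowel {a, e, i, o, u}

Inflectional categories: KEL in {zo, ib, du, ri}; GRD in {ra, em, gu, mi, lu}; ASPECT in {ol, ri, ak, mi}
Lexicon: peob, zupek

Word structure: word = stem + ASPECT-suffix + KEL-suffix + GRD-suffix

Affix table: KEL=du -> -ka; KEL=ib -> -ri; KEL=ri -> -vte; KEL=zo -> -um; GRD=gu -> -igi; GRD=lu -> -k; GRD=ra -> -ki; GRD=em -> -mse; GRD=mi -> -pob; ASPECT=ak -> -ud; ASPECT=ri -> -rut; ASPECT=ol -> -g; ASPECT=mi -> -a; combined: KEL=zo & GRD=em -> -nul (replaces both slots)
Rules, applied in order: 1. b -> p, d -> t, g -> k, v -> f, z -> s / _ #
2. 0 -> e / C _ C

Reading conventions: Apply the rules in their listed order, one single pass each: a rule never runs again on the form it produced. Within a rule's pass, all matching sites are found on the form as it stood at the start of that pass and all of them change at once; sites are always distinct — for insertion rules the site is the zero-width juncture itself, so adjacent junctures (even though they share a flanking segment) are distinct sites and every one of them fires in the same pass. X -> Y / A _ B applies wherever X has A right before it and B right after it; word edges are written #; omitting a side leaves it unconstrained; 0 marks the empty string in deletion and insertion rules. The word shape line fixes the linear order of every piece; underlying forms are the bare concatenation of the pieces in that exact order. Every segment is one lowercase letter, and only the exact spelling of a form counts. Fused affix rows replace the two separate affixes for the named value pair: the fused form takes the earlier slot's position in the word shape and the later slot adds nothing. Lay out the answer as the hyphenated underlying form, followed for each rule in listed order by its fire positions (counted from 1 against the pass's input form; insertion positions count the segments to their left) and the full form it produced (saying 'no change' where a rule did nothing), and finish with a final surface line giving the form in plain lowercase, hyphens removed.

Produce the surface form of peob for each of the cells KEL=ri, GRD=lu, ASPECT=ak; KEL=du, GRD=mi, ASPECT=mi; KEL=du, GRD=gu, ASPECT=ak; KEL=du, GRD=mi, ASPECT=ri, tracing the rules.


cell KEL=ri, GRD=lu, ASPECT=ak:
underlying: peob-ud-vte-k
1. b -> p, d -> t, g -> k, v -> f, z -> s / _ #: no change
2. 0 -> e / C _ C: inserts after position(s) 6, 7: peobudevetek
surface: peobudevetek

cell KEL=du, GRD=mi, ASPECT=mi:
underlying: peob-a-ka-pob
1. b -> p, d -> t, g -> k, v -> f, z -> s / _ #: fires at position(s) 10: peobakapop
2. 0 -> e / C _ C: no change
surface: peobakapop

cell KEL=du, GRD=gu, ASPECT=ak:
underlying: peob-ud-ka-igi
1. b -> p, d -> t, g -> k, v -> f, z -> s / _ #: no change
2. 0 -> e / C _ C: inserts after position(s) 6: peobudekaigi
surface: peobudekaigi

cell KEL=du, GRD=mi, ASPECT=ri:
underlying: peob-rut-ka-pob
1. b -> p, d -> t, g -> k, v -> f, z -> s / _ #: fires at position(s) 12: peobrutkapop
2. 0 -> e / C _ C: inserts after position(s) 4, 7: peoberutekapop
surface: peoberutekapop


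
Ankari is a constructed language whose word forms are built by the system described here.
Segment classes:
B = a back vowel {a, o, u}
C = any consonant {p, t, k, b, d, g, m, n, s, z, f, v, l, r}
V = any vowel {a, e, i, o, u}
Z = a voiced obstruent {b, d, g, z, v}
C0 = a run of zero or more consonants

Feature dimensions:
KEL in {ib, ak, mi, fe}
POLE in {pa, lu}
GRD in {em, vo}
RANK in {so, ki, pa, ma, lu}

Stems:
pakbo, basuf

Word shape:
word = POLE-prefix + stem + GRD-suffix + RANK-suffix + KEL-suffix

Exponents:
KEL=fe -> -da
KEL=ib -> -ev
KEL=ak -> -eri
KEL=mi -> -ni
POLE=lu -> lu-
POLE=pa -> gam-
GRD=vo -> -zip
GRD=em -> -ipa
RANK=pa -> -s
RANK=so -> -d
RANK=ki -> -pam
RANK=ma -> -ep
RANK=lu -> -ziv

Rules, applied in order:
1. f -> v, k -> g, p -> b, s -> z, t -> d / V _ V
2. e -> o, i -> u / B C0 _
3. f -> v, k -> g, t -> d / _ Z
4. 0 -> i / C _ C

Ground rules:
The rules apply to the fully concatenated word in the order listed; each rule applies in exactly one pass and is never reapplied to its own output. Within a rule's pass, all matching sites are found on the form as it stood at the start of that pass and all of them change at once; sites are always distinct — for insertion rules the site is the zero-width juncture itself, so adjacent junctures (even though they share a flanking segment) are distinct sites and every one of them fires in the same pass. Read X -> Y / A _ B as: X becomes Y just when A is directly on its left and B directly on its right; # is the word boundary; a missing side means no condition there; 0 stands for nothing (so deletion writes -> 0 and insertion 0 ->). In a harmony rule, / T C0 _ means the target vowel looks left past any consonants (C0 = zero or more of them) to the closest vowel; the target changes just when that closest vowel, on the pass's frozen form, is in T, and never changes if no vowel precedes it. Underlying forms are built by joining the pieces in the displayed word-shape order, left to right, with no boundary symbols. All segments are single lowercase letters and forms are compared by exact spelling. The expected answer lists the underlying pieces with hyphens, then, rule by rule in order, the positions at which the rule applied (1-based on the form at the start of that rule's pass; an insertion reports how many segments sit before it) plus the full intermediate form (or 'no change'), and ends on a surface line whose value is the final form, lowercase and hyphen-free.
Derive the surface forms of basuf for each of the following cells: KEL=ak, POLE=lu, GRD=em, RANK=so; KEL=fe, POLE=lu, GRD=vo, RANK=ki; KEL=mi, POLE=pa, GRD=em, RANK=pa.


cell KEL=ak, POLE=lu, GRD=em, RANK=so:
underlying: lu-basuf-ipa-d-eri
1. f -> v, k -> g, p -> b, s -> z, t -> d / V _ V: fires at position(s) 5, 7, 9: lubazuvibaderi
2. e -> o, i -> u / B C0 _: fires at position(s) 8, 12: lubazuvubadori
3. f -> v, k -> g, t -> d / _ Z: no change
4. 0 -> i / C _ C: no change
surface: lubazuvubadori

cell KEL=fe, POLE=lu, GRD=vo, RANK=ki:
underlying: lu-basuf-zip-pam-da
1. f -> v, k -> g, p -> b, s -> z, t -> d / V _ V: fires at position(s) 5: lubazufzippamda
2. e -> o, i -> u / B C0 _: fires at position(s) 9: lubazufzuppamda
3. f -> v, k -> g, t -> d / _ Z: fires at position(s) 7: lubazuvzuppamda
4. 0 -> i / C _ C: inserts after position(s) 7, 10, 13: lubazuvizupipamida
surface: lubazuvizupipamida

cell KEL=mi, POLE=pa, GRD=em, RANK=pa:
underlying: gam-basuf-ipa-s-ni
1. f -> v, k -> g, p -> b, s -> z, t -> d / V _ V: fires at position(s) 6, 8, 10: gambazuvibasni
2. e -> o, i -> u / B C0 _: fires at position(s) 9, 14: gambazuvubasnu
3. f -> v, k -> g, t -> d / _ Z: no change
4. 0 -> i / C _ C: inserts after position(s) 3, 12: gamibazuvubasinu
surface: gamibazuvubasinu


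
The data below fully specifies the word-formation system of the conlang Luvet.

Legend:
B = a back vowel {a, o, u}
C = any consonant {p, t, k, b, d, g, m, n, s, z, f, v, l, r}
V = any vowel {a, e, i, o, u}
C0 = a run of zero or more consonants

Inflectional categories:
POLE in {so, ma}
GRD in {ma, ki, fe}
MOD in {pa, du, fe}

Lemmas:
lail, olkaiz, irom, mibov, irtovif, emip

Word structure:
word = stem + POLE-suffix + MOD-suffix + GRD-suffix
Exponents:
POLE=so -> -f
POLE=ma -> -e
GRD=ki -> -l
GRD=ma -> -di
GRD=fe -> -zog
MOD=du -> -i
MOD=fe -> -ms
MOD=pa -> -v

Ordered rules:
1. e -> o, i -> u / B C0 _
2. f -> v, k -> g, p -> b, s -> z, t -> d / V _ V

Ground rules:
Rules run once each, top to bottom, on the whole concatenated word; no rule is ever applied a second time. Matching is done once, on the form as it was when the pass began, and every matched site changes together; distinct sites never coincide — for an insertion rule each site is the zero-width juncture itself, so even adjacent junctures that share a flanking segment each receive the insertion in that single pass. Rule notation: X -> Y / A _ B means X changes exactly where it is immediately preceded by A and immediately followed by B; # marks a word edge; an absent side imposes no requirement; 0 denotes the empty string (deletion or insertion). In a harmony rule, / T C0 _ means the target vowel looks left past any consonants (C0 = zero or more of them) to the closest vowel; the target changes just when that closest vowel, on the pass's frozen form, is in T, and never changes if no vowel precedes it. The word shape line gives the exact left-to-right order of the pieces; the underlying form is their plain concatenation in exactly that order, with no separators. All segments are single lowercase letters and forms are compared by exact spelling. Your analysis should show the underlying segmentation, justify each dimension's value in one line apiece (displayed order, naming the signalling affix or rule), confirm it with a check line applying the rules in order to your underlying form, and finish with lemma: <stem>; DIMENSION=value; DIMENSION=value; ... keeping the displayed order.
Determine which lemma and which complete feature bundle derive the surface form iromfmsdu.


underlying: irom-f-ms-di
POLE=so - signalled by the affix -f
GRD=ma - signalled by the affix -di
MOD=fe - signalled by the affix -ms
check: iromfmsdi -> iromfmsdu -> iromfmsdu
lemma: irom; POLE=so; GRD=ma; MOD=fe


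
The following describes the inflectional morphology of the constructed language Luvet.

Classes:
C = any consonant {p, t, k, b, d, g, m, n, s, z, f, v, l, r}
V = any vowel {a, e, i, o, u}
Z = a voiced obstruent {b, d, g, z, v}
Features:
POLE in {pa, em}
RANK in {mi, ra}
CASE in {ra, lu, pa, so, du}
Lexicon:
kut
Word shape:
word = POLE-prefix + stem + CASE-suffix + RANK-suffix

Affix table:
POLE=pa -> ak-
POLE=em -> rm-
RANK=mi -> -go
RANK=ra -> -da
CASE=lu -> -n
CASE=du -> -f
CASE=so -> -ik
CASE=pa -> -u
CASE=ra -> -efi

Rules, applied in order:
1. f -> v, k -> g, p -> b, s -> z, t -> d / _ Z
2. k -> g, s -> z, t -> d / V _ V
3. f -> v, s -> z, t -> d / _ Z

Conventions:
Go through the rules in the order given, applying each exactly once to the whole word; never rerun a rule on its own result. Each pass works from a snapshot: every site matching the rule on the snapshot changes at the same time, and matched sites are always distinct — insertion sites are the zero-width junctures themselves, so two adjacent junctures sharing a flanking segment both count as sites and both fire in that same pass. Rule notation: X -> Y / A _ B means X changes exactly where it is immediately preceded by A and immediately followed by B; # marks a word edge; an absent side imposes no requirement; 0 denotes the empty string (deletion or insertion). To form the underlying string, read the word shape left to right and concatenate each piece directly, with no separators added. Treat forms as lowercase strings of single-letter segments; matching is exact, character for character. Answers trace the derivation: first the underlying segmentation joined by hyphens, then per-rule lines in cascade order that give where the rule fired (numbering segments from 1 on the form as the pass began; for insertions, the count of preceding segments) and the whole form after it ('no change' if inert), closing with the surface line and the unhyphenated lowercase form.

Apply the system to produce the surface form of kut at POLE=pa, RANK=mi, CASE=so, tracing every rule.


underlying: ak-kut-ik-go
1. f -> v, k -> g, p -> b, s -> z, t -> d / _ Z: fires at position(s) 7: akkutiggo
2. k -> g, s -> z, t -> d / V _ V: fires at position(s) 5: akkudiggo
3. f -> v, s -> z, t -> d / _ Z: no change
surface: akkudiggo


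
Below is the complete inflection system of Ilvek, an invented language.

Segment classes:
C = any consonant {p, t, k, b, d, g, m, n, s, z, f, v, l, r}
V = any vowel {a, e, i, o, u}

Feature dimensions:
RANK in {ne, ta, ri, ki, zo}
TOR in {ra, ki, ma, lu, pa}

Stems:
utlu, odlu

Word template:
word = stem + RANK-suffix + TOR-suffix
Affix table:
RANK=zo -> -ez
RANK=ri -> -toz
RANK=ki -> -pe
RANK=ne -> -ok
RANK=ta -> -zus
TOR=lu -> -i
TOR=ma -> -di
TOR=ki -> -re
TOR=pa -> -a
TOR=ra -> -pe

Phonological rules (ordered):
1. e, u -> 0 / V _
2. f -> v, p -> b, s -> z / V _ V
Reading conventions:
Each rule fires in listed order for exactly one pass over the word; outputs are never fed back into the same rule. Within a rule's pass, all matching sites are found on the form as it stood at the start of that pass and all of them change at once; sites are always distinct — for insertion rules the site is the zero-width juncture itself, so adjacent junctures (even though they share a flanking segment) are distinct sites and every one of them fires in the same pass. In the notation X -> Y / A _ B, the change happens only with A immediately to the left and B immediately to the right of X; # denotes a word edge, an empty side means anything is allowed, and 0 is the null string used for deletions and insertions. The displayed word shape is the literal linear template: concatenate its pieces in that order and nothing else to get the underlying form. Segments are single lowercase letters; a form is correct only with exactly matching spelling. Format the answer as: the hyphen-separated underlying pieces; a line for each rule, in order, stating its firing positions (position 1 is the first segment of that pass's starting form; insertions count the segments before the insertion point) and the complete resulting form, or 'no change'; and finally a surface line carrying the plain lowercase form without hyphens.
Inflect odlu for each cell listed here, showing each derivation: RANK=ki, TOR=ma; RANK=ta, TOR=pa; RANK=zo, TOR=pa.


cell RANK=ki, TOR=ma:
underlying: odlu-pe-di
1. e, u -> 0 / V _: no change
2. f -> v, p -> b, s -> z / V _ V: fires at position(s) 5: odlubedi
surface: odlubedi

cell RANK=ta, TOR=pa:
underlying: odlu-zus-a
1. e, u -> 0 / V _: no change
2. f -> v, p -> b, s -> z / V _ V: fires at position(s) 7: odluzuza
surface: odluzuza

cell RANK=zo, TOR=pa:
underlying: odlu-ez-a
1. e, u -> 0 / V _: fires at position(s) 5: odluza
2. f -> v, p -> b, s -> z / V _ V: no change
surface: odluza
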